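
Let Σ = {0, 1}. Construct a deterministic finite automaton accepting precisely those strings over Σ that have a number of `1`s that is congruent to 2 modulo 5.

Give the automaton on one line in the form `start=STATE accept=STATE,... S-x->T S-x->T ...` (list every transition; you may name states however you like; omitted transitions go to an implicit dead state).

start=A accept=C A-0->A A-1->B B-0->B B-1->C C-0->C C-1->D D-0->D D-1->E E-0->E E-1->A

Keep the running count of `1`s modulo 5: each `1` advances along the cycle A → B → C → D → E → A while other symbols loop. Accept at C.
A 5-state machine:
       0  1 
>  A   A  B 
   B   B  C 
 * C   C  D 
   D   D  E 
   E   E  A 
(> = start, * = accepting)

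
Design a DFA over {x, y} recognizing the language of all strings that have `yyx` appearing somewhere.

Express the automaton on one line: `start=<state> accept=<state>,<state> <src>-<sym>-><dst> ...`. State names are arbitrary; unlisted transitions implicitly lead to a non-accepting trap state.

start=q0 accept=q3 q0-x->q0 q0-y->q1 q1-x->q0 q1-y->q2 q2-x->q3 q2-y->q2 q3-x->q3 q3-y->q3

States q0..q2 record the length of the longest prefix of `yyx` that matches the current input suffix. Reaching q3 means `yyx` has been seen, and we stay there forever. Accept from q3.
With 4 states:
        x   y  
>  q0   q0  q1 
   q1   q0  q2 
   q2   q3  q2 
 * q3   q3  q3 
(> = start, * = accepting)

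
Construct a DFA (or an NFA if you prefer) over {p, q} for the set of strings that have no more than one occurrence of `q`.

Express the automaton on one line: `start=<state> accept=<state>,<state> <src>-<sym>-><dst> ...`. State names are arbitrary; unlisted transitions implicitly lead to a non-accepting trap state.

start=A accept=A,B A-p->A A-q->B B-p->B B-q->C C-p->C C-q->C

Count `q`s, saturating at 2: state A means no `q` yet, B means one `q` seen, C means more than one. Each `q` increments (capped at C); other symbols loop. Accept from {A, B}.
       p  q 
>* A   A  B 
 * B   B  C 
   C   C  C 
(> = start, * = accepting)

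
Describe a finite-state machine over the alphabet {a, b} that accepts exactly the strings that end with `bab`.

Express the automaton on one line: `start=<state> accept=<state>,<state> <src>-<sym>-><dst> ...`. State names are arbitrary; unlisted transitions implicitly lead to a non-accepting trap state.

Let each state record the length of the longest suffix of the input read so far that is also a prefix of `bab`. q1 means the last symbol is `b`; q2 means the last 2 symbols are `ba`; q3 means the last 3 symbols are `bab`. Accept only at q3, where the string currently ends in `bab`.
4 states suffice.
        a   b  
>  q0   q0  q1 
   q1   q2  q1 
   q2   q0  q3 
 * q3   q2  q1 
(> = start, * = accepting)

start=q0 accept=q3 q0-a->q0 q0-b->q1 q1-a->q2 q1-b->q1 q2-a->q0 q2-b->q3 q3-a->q2 q3-b->q1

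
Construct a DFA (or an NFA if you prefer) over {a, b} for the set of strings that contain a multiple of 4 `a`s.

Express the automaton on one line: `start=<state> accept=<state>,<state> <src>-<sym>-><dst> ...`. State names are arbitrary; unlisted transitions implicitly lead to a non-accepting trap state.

Keep the running count of `a`s modulo 4: each `a` advances along the cycle q0 → q1 → q2 → q3 → q0 while other symbols loop. Accept at q0.
With 4 states:
        a   b  
>* q0   q1  q0 
   q1   q2  q1 
   q2   q3  q2 
   q3   q0  q3 
(> = start, * = accepting)

start=q0 accept=q0 q0-a->q1 q0-b->q0 q1-a->q2 q1-b->q1 q2-a->q3 q2-b->q2 q3-a->q0 q3-b->q3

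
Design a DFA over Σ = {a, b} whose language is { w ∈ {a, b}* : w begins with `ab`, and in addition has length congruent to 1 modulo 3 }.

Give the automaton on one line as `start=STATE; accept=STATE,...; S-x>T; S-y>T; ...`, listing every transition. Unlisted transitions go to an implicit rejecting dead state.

Handle the two conditions separately and then intersect. One (4 states) tracks whether the input so far still matches the prefix `ab`; the other (3 states) tracks the input length modulo 3. Each combined state is a pair, one component from each; accept when both components accept.
An 8-state machine:
        a   b  
>  s0   s1  s2 
   s1   s3  s4 
   s2   s3  s3 
   s3   s5  s5 
   s4   s6  s6 
   s5   s2  s2 
   s6   s7  s7 
 * s7   s4  s4 
(> = start, * = accepting)

start=s0; accept=s7; s0-a>s1; s0-b>s2; s1-a>s3; s1-b>s4; s2-a>s3; s2-b>s3; s3-a>s5; s3-b>s5; s4-a>s6; s4-b>s6; s5-a>s2; s5-b>s2; s6-a>s7; s6-b>s7; s7-a>s4; s7-b>s4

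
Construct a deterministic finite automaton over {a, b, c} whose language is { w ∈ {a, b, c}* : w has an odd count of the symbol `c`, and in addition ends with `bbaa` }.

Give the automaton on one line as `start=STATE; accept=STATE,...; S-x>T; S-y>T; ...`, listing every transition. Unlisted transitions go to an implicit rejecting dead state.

start=q0; accept=q9; q0-a>q0; q0-b>q1; q0-c>q2; q1-a>q0; q1-b>q3; q1-c>q2; q2-a>q2; q2-b>q4; q2-c>q0; q3-a>q5; q3-b>q3; q3-c>q2; q4-a>q2; q4-b>q6; q4-c>q0; q5-a>q7; q5-b>q1; q5-c>q2; q6-a>q8; q6-b>q6; q6-c>q0; q7-a>q0; q7-b>q1; q7-c>q2; q8-a>q9; q8-b>q4; q8-c>q0; q9-a>q2; q9-b>q4; q9-c>q0

Handle the two conditions separately and then intersect. The first has 2 states tracking the count of `c`s modulo 2; the second has 5 states tracking how much of the suffix `bbaa` has currently been matched. A product state is a pair (one from each), accepting exactly when both do.
A 10-state machine:
        a   b   c  
>  q0   q0  q1  q2 
   q1   q0  q3  q2 
   q2   q2  q4  q0 
   q3   q5  q3  q2 
   q4   q2  q6  q0 
   q5   q7  q1  q2 
   q6   q8  q6  q0 
   q7   q0  q1  q2 
   q8   q9  q4  q0 
 * q9   q2  q4  q0 
(> = start, * = accepting)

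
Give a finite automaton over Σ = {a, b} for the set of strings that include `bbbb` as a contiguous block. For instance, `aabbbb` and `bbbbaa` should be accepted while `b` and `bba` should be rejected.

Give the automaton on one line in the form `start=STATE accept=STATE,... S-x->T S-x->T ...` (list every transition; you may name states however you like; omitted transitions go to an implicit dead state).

start=s0 accept=s4 s0-a->s0 s0-b->s1 s1-a->s0 s1-b->s2 s2-a->s0 s2-b->s3 s3-a->s0 s3-b->s4 s4-a->s4 s4-b->s4

States s0..s3 record the length of the longest prefix of `bbbb` that matches the current input suffix. Reaching s4 means `bbbb` has been seen, and we stay there forever. Accept from s4.
A 5-state machine:
        a   b  
>  s0   s0  s1 
   s1   s0  s2 
   s2   s0  s3 
   s3   s0  s4 
 * s4   s4  s4 
(> = start, * = accepting)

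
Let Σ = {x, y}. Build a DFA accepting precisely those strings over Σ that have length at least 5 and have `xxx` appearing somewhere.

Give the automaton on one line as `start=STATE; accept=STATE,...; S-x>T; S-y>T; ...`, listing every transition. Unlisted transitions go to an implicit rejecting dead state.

start=q0; accept=q11; q0-x>q1; q0-y>q2; q1-x>q3; q1-y>q4; q2-x>q5; q2-y>q4; q3-x>q6; q3-y>q4; q4-x>q7; q4-y>q4; q5-x>q8; q5-y>q4; q6-x>q9; q6-y>q9; q7-x>q10; q7-y>q4; q8-x>q9; q8-y>q4; q9-x>q11; q9-y>q11; q10-x>q11; q10-y>q4; q11-x>q11; q11-y>q11

Handle the two conditions separately and then intersect. The first has 7 states tracking the input length, saturating at 6; the second has 4 states tracking whether and how much of `xxx` has been seen. A product state is a pair (one from each), accepting exactly when both do. After merging equivalent states the machine shrinks.
A 12-state machine:
          x    y  
>  q0     q1   q2 
   q1     q3   q4 
   q2     q5   q4 
   q3     q6   q4 
   q4     q7   q4 
   q5     q8   q4 
   q6     q9   q9 
   q7    q10   q4 
   q8     q9   q4 
   q9    q11  q11 
   q10   q11   q4 
 * q11   q11  q11 
(> = start, * = accepting)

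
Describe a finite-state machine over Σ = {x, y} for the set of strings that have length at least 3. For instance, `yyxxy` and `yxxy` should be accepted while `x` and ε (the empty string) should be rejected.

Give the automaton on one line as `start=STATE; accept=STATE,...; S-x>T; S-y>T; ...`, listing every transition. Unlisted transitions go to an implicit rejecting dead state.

We only need to distinguish lengths 0, 1, …, 3, and '>3'. Chain q0 → q1 → q2 → q3 → q4 on every symbol, with q4 looping. Accepting states: {q3, q4}.
A 5-state machine:
        x   y  
>  q0   q1  q1 
   q1   q2  q2 
   q2   q3  q3 
 * q3   q4  q4 
 * q4   q4  q4 
(> = start, * = accepting)

start=q0; accept=q3,q4; q0-x>q1; q0-y>q1; q1-x>q2; q1-y>q2; q2-x>q3; q2-y>q3; q3-x>q4; q3-y>q4; q4-x>q4; q4-y>q4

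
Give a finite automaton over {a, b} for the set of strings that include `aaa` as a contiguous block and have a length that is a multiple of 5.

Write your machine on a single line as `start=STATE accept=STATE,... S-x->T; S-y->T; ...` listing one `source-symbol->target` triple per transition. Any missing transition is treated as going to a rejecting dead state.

Handle the two conditions separately and then intersect. The first has 4 states tracking whether and how much of `aaa` has been seen; the second has 5 states tracking the input length modulo 5. A product state is a pair (one from each), accepting exactly when both do.
          a    b  
>  S0     S1   S2 
   S1     S3   S4 
   S2     S5   S4 
   S3     S6   S7 
   S4     S8   S7 
   S5     S9   S7 
   S6    S10  S10 
   S7    S11  S12 
   S8    S13  S12 
   S9    S10  S12 
   S10   S14  S14 
   S11   S15   S0 
   S12   S16   S0 
   S13   S14   S0 
 * S14   S17  S17 
   S15   S17   S2 
   S16   S18   S2 
   S17   S19  S19 
   S18   S19   S4 
   S19    S6   S6 
(> = start, * = accepting)

start=S0; accept=S14; S0-a->S1; S0-b->S2; S1-a->S3; S1-b->S4; S2-a->S5; S2-b->S4; S3-a->S6; S3-b->S7; S4-a->S8; S4-b->S7; S5-a->S9; S5-b->S7; S6-a->S10; S6-b->S10; S7-a->S11; S7-b->S12; S8-a->S13; S8-b->S12; S9-a->S10; S9-b->S12; S10-a->S14; S10-b->S14; S11-a->S15; S11-b->S0; S12-a->S16; S12-b->S0; S13-a->S14; S13-b->S0; S14-a->S17; S14-b->S17; S15-a->S17; S15-b->S2; S16-a->S18; S16-b->S2; S17-a->S19; S17-b->S19; S18-a->S19; S18-b->S4; S19-a->S6; S19-b->S6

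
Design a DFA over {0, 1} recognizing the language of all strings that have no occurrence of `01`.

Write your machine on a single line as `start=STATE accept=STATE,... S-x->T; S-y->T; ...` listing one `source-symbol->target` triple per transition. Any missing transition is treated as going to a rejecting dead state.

This is the complement of 'contains `01`'. Use the same substring-matching states — q0 through q2 holding how much of `01` has just been matched — but flip the accepting set: everything except the trap q2 accepts.
With 3 states:
        0   1  
>* q0   q1  q0 
 * q1   q1  q2 
   q2   q2  q2 
(> = start, * = accepting)

start=q0; accept=q0,q1; q0-0->q1; q0-1->q0; q1-0->q1; q1-1->q2; q2-0->q2; q2-1->q2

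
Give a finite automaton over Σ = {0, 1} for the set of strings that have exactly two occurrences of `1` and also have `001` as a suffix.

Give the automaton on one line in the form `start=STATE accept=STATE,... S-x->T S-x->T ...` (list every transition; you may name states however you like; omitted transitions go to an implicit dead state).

Run two small machines in parallel and take their product. One (4 states) tracks the count of `1`s, saturating at 3; the other (4 states) tracks how much of the suffix `001` has currently been matched. Each combined state is a pair, one component from each; accept when both components accept. Minimizing collapses redundant product states.
A 6-state machine:
        0   1  
>  q0   q0  q1 
   q1   q2  q3 
   q2   q4  q3 
   q3   q3  q3 
   q4   q4  q5 
 * q5   q3  q3 
(> = start, * = accepting)

start=q0 accept=q5 q0-0->q0 q0-1->q1 q1-0->q2 q1-1->q3 q2-0->q4 q2-1->q3 q3-0->q3 q3-1->q3 q4-0->q4 q4-1->q5 q5-0->q3 q5-1->q3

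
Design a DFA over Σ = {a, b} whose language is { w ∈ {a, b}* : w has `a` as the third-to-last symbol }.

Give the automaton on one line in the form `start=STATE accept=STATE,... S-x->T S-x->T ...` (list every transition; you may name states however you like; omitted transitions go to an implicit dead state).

start=q0 accept=q7,q8,q9,q10 q0-a->q1 q0-b->q2 q1-a->q3 q1-b->q4 q2-a->q5 q2-b->q6 q3-a->q7 q3-b->q8 q4-a->q9 q4-b->q10 q5-a->q11 q5-b->q12 q6-a->q13 q6-b->q14 q7-a->q7 q7-b->q8 q8-a->q9 q8-b->q10 q9-a->q11 q9-b->q12 q10-a->q13 q10-b->q14 q11-a->q7 q11-b->q8 q12-a->q9 q12-b->q10 q13-a->q11 q13-b->q12 q14-a->q13 q14-b->q14

A DFA must remember the last 3 symbols (since which symbol is third-to-last isn't known until the input ends). Use one state per possible window of the last ≤3 symbols; accept from those whose window starts with `a`.
15 states suffice.
          a    b  
>  q0     q1   q2 
   q1     q3   q4 
   q2     q5   q6 
   q3     q7   q8 
   q4     q9  q10 
   q5    q11  q12 
   q6    q13  q14 
 * q7     q7   q8 
 * q8     q9  q10 
 * q9    q11  q12 
 * q10   q13  q14 
   q11    q7   q8 
   q12    q9  q10 
   q13   q11  q12 
   q14   q13  q14 
(> = start, * = accepting)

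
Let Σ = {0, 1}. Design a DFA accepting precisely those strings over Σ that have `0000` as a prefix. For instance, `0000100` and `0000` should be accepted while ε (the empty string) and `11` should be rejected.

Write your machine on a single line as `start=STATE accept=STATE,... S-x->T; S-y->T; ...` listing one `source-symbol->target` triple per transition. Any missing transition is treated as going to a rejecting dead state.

Check the first 4 symbols one by one: q0 through q3 record how many have matched `0000` so far; any wrong symbol goes to the dead state q5. After all 4 match we enter the accepting sink q4.
6 states suffice.
        0   1  
>  q0   q1  q5 
   q1   q2  q5 
   q2   q3  q5 
   q3   q4  q5 
 * q4   q4  q4 
   q5   q5  q5 
(> = start, * = accepting)

start=q0; accept=q4; q0-0->q1; q0-1->q5; q1-0->q2; q1-1->q5; q2-0->q3; q2-1->q5; q3-0->q4; q3-1->q5; q4-0->q4; q4-1->q4; q5-0->q5; q5-1->q5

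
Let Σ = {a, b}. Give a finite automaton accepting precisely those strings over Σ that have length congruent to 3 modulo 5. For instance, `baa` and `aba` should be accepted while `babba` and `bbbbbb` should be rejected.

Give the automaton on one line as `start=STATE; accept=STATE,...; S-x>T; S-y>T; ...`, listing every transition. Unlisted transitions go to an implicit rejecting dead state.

start=q0; accept=q3; q0-a>q1; q0-b>q1; q1-a>q2; q1-b>q2; q2-a>q3; q2-b>q3; q3-a>q4; q3-b>q4; q4-a>q0; q4-b>q0

Count input length modulo 5: every symbol advances one step around the cycle q0 → q1 → q2 → q3 → q4 → q0. Accept at q3.
5 states suffice.
        a   b  
>  q0   q1  q1 
   q1   q2  q2 
   q2   q3  q3 
 * q3   q4  q4 
   q4   q0  q0 
(> = start, * = accepting)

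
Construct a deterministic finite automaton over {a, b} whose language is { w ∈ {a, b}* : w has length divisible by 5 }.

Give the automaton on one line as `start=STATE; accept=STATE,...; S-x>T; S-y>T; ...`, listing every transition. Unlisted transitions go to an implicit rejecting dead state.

start=S0; accept=S0; S0-a>S1; S0-b>S1; S1-a>S2; S1-b>S2; S2-a>S3; S2-b>S3; S3-a>S4; S3-b>S4; S4-a>S0; S4-b>S0

Only the length mod 5 matters, so use a 5-cycle: from any state, every input symbol moves to the next state, wrapping S4 back to S0. Mark S0 accepting.
A 5-state machine:
        a   b  
>* S0   S1  S1 
   S1   S2  S2 
   S2   S3  S3 
   S3   S4  S4 
   S4   S0  S0 
(> = start, * = accepting)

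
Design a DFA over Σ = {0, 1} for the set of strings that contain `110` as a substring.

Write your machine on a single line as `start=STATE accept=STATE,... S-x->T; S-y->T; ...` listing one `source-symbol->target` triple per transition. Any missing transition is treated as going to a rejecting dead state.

Track how much of `110` has been matched so far: state q0 is no progress, q3 is the absorbing accept state reached once `110` has occurred. Intermediate states record partial matches; on a mismatch, fall back to the longest reusable overlap.
With 4 states:
        0   1  
>  q0   q0  q1 
   q1   q0  q2 
   q2   q3  q2 
 * q3   q3  q3 
(> = start, * = accepting)

start=q0; accept=q3; q0-0->q0; q0-1->q1; q1-0->q0; q1-1->q2; q2-0->q3; q2-1->q2; q3-0->q3; q3-1->q3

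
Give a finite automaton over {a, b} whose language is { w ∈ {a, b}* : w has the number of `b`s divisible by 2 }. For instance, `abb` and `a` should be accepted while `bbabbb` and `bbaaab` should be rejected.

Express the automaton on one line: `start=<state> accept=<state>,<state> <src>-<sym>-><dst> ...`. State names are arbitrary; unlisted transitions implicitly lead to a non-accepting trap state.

Keep the running count of `b`s modulo 2: each `b` advances along the cycle s0 → s1 → s0 while other symbols loop. Accept at s0.
        a   b  
>* s0   s0  s1 
   s1   s1  s0 
(> = start, * = accepting)

start=s0 accept=s0 s0-a->s0 s0-b->s1 s1-a->s1 s1-b->s0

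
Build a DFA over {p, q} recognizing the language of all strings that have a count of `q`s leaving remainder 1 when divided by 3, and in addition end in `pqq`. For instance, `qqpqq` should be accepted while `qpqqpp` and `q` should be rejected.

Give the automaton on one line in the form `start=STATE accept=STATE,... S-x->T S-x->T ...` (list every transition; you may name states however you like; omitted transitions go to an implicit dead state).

start=s0 accept=s5 s0-p->s0 s0-q->s1 s1-p->s1 s1-q->s2 s2-p->s3 s2-q->s0 s3-p->s3 s3-q->s4 s4-p->s0 s4-q->s5 s5-p->s1 s5-q->s2

Run two small machines in parallel and take their product. The first has 3 states tracking the count of `q`s modulo 3; the second has 4 states tracking how much of the suffix `pqq` has currently been matched. A product state is a pair (one from each), accepting exactly when both do. Minimizing collapses redundant product states.
A 6-state machine:
        p   q  
>  s0   s0  s1 
   s1   s1  s2 
   s2   s3  s0 
   s3   s3  s4 
   s4   s0  s5 
 * s5   s1  s2 
(> = start, * = accepting)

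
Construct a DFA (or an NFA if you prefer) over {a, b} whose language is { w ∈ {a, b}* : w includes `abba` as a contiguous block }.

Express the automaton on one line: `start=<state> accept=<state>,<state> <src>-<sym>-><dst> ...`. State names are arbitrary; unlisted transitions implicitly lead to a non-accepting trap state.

Track how much of `abba` has been matched so far: state q0 is no progress, q4 is the absorbing accept state reached once `abba` has occurred. Intermediate states record partial matches; on a mismatch, fall back to the longest reusable overlap.
        a   b  
>  q0   q1  q0 
   q1   q1  q2 
   q2   q1  q3 
   q3   q4  q0 
 * q4   q4  q4 
(> = start, * = accepting)

start=q0 accept=q4 q0-a->q1 q0-b->q0 q1-a->q1 q1-b->q2 q2-a->q1 q2-b->q3 q3-a->q4 q3-b->q0 q4-a->q4 q4-b->q4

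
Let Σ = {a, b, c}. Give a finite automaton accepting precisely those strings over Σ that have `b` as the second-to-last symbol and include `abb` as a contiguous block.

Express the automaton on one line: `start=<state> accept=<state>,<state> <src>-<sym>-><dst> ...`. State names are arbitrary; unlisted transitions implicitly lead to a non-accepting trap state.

start=q0 accept=q13,q14,q15 q0-a->q1 q0-b->q2 q0-c->q3 q1-a->q4 q1-b->q5 q1-c->q6 q2-a->q7 q2-b->q8 q2-c->q9 q3-a->q10 q3-b->q11 q3-c->q12 q4-a->q4 q4-b->q5 q4-c->q6 q5-a->q7 q5-b->q13 q5-c->q9 q6-a->q10 q6-b->q11 q6-c->q12 q7-a->q4 q7-b->q5 q7-c->q6 q8-a->q7 q8-b->q8 q8-c->q9 q9-a->q10 q9-b->q11 q9-c->q12 q10-a->q4 q10-b->q5 q10-c->q6 q11-a->q7 q11-b->q8 q11-c->q9 q12-a->q10 q12-b->q11 q12-c->q12 q13-a->q14 q13-b->q13 q13-c->q15 q14-a->q16 q14-b->q17 q14-c->q18 q15-a->q19 q15-b->q20 q15-c->q21 q16-a->q16 q16-b->q17 q16-c->q18 q17-a->q14 q17-b->q13 q17-c->q15 q18-a->q19 q18-b->q20 q18-c->q21 q19-a->q16 q19-b->q17 q19-c->q18 q20-a->q14 q20-b->q13 q20-c->q15 q21-a->q19 q21-b->q20 q21-c->q21

Handle the two conditions separately and then intersect. The first has 13 states tracking the last 2 symbols read; the second has 4 states tracking whether and how much of `abb` has been seen. A product state is a pair (one from each), accepting exactly when both do.
With 22 states:
          a    b    c  
>  q0     q1   q2   q3 
   q1     q4   q5   q6 
   q2     q7   q8   q9 
   q3    q10  q11  q12 
   q4     q4   q5   q6 
   q5     q7  q13   q9 
   q6    q10  q11  q12 
   q7     q4   q5   q6 
   q8     q7   q8   q9 
   q9    q10  q11  q12 
   q10    q4   q5   q6 
   q11    q7   q8   q9 
   q12   q10  q11  q12 
 * q13   q14  q13  q15 
 * q14   q16  q17  q18 
 * q15   q19  q20  q21 
   q16   q16  q17  q18 
   q17   q14  q13  q15 
   q18   q19  q20  q21 
   q19   q16  q17  q18 
   q20   q14  q13  q15 
   q21   q19  q20  q21 
(> = start, * = accepting)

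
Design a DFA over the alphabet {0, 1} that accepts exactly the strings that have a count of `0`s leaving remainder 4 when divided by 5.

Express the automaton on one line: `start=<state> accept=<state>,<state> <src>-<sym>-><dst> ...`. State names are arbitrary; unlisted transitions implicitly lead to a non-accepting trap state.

start=S0 accept=S4 S0-0->S1 S0-1->S0 S1-0->S2 S1-1->S1 S2-0->S3 S2-1->S2 S3-0->S4 S3-1->S3 S4-0->S0 S4-1->S4

Keep the running count of `0`s modulo 5: each `0` advances along the cycle S0 → S1 → S2 → S3 → S4 → S0 while other symbols loop. Accept at S4.
A 5-state machine:
        0   1  
>  S0   S1  S0 
   S1   S2  S1 
   S2   S3  S2 
   S3   S4  S3 
 * S4   S0  S4 
(> = start, * = accepting)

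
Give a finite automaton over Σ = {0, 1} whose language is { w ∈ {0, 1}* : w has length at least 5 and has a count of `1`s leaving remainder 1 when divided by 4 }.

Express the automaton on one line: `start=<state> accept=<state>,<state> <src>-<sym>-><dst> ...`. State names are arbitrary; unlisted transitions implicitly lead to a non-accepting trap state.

start=A accept=L A-0->B A-1->C B-0->D B-1->E C-0->E C-1->F D-0->G D-1->H E-0->H E-1->F F-0->F F-1->I G-0->J G-1->K H-0->K H-1->F I-0->I I-1->J J-0->J J-1->L K-0->L K-1->F L-0->L L-1->F

Build one automaton per condition and run them in lockstep. The first has 7 states tracking the input length, saturating at 6; the second has 4 states tracking the count of `1`s modulo 4. A product state is a pair (one from each), accepting exactly when both do. Equivalent product states are then merged.
A 12-state machine:
       0  1 
>  A   B  C 
   B   D  E 
   C   E  F 
   D   G  H 
   E   H  F 
   F   F  I 
   G   J  K 
   H   K  F 
   I   I  J 
   J   J  L 
   K   L  F 
 * L   L  F 
(> = start, * = accepting)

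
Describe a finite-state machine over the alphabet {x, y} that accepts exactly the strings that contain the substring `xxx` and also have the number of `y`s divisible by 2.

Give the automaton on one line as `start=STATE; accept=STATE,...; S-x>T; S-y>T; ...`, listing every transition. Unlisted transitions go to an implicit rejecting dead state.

start=s0; accept=s5; s0-x>s1; s0-y>s2; s1-x>s3; s1-y>s2; s2-x>s4; s2-y>s0; s3-x>s5; s3-y>s2; s4-x>s6; s4-y>s0; s5-x>s5; s5-y>s7; s6-x>s7; s6-y>s0; s7-x>s7; s7-y>s5

Handle the two conditions separately and then intersect. The first has 4 states tracking whether and how much of `xxx` has been seen; the second has 2 states tracking the count of `y`s modulo 2. A product state is a pair (one from each), accepting exactly when both do.
With 8 states:
        x   y  
>  s0   s1  s2 
   s1   s3  s2 
   s2   s4  s0 
   s3   s5  s2 
   s4   s6  s0 
 * s5   s5  s7 
   s6   s7  s0 
   s7   s7  s5 
(> = start, * = accepting)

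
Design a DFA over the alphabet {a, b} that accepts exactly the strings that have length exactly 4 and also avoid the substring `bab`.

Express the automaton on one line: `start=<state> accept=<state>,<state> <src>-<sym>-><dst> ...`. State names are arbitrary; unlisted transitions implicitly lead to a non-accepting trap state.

start=q0 accept=q9 q0-a->q1 q0-b->q2 q1-a->q3 q1-b->q4 q2-a->q5 q2-b->q4 q3-a->q6 q3-b->q6 q4-a->q7 q4-b->q6 q5-a->q6 q5-b->q8 q6-a->q9 q6-b->q9 q7-a->q9 q7-b->q8 q8-a->q8 q8-b->q8 q9-a->q8 q9-b->q8

Handle the two conditions separately and then intersect. One (6 states) tracks the input length, saturating at 5; the other (4 states) tracks partial matches of the forbidden pattern `bab`. Each combined state is a pair, one component from each; accept when both components accept. Minimizing collapses redundant product states.
With 10 states:
        a   b  
>  q0   q1  q2 
   q1   q3  q4 
   q2   q5  q4 
   q3   q6  q6 
   q4   q7  q6 
   q5   q6  q8 
   q6   q9  q9 
   q7   q9  q8 
   q8   q8  q8 
 * q9   q8  q8 
(> = start, * = accepting)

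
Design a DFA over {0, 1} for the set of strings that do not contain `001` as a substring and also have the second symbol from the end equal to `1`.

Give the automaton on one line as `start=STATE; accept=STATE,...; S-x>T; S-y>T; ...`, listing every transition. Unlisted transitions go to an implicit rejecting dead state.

Run two small machines in parallel and take their product. The first has 4 states tracking partial matches of the forbidden pattern `001`; the second has 7 states tracking the last 2 symbols read. A product state is a pair (one from each), accepting exactly when both do.
          0    1  
>  q0     q1   q2 
   q1     q3   q4 
   q2     q5   q6 
   q3     q3   q7 
   q4     q5   q6 
 * q5     q3   q4 
 * q6     q5   q6 
   q7     q8   q9 
   q8    q10   q7 
   q9     q8   q9 
   q10   q10   q7 
(> = start, * = accepting)

start=q0; accept=q5,q6; q0-0>q1; q0-1>q2; q1-0>q3; q1-1>q4; q2-0>q5; q2-1>q6; q3-0>q3; q3-1>q7; q4-0>q5; q4-1>q6; q5-0>q3; q5-1>q4; q6-0>q5; q6-1>q6; q7-0>q8; q7-1>q9; q8-0>q10; q8-1>q7; q9-0>q8; q9-1>q9; q10-0>q10; q10-1>q7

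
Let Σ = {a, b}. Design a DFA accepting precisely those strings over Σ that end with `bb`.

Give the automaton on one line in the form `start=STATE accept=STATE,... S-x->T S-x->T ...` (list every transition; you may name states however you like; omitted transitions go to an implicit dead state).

start=q0 accept=q2 q0-a->q0 q0-b->q1 q1-a->q0 q1-b->q2 q2-a->q0 q2-b->q2

Let each state record the length of the longest suffix of the input read so far that is also a prefix of `bb`. q1 means the last symbol is `b`; q2 means the last 2 symbols are `bb`. Accept only at q2, where the string currently ends in `bb`.
A 3-state machine:
        a   b  
>  q0   q0  q1 
   q1   q0  q2 
 * q2   q0  q2 
(> = start, * = accepting)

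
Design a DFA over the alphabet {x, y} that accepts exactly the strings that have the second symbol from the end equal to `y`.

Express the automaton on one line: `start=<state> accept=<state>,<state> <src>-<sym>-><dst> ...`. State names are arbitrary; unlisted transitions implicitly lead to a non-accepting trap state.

start=q0 accept=q5,q6 q0-x->q1 q0-y->q2 q1-x->q3 q1-y->q4 q2-x->q5 q2-y->q6 q3-x->q3 q3-y->q4 q4-x->q5 q4-y->q6 q5-x->q3 q5-y->q4 q6-x->q5 q6-y->q6

A DFA must remember the last 2 symbols (since which symbol is second-to-last isn't known until the input ends). Use one state per possible window of the last ≤2 symbols; accept from those whose window starts with `y`.
        x   y  
>  q0   q1  q2 
   q1   q3  q4 
   q2   q5  q6 
   q3   q3  q4 
   q4   q5  q6 
 * q5   q3  q4 
 * q6   q5  q6 
(> = start, * = accepting)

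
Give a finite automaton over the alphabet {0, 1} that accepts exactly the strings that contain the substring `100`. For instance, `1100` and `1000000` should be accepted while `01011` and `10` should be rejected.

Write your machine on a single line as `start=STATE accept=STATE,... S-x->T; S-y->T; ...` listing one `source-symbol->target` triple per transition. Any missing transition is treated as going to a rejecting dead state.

start=S0; accept=S3; S0-0->S0; S0-1->S1; S1-0->S2; S1-1->S1; S2-0->S3; S2-1->S1; S3-0->S3; S3-1->S3

States S0..S2 record the length of the longest prefix of `100` that matches the current input suffix. Reaching S3 means `100` has been seen, and we stay there forever. Accept from S3.
4 states suffice.
        0   1  
>  S0   S0  S1 
   S1   S2  S1 
   S2   S3  S1 
 * S3   S3  S3 
(> = start, * = accepting)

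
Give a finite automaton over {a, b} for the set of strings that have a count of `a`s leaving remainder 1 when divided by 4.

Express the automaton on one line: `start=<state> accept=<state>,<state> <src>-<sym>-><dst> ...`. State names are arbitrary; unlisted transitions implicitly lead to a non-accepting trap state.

start=q0 accept=q1 q0-a->q1 q0-b->q0 q1-a->q2 q1-b->q1 q2-a->q3 q2-b->q2 q3-a->q0 q3-b->q3

Keep the running count of `a`s modulo 4: each `a` advances along the cycle q0 → q1 → q2 → q3 → q0 while other symbols loop. Accept at q1.
4 states suffice.
        a   b  
>  q0   q1  q0 
 * q1   q2  q1 
   q2   q3  q2 
   q3   q0  q3 
(> = start, * = accepting)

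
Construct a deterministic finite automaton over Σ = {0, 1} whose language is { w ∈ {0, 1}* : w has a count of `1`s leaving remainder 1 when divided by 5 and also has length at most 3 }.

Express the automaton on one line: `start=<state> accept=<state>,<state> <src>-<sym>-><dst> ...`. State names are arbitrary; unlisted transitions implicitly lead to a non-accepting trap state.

Build one automaton per condition and run them in lockstep. One (5 states) tracks the count of `1`s modulo 5; the other (5 states) tracks the input length, saturating at 4. Each combined state is a pair, one component from each; accept when both components accept. Equivalent product states are then merged.
A 7-state machine:
        0   1  
>  q0   q1  q2 
   q1   q3  q4 
 * q2   q4  q5 
   q3   q5  q6 
 * q4   q6  q5 
   q5   q5  q5 
 * q6   q5  q5 
(> = start, * = accepting)

start=q0 accept=q2,q4,q6 q0-0->q1 q0-1->q2 q1-0->q3 q1-1->q4 q2-0->q4 q2-1->q5 q3-0->q5 q3-1->q6 q4-0->q6 q4-1->q5 q5-0->q5 q5-1->q5 q6-0->q5 q6-1->q5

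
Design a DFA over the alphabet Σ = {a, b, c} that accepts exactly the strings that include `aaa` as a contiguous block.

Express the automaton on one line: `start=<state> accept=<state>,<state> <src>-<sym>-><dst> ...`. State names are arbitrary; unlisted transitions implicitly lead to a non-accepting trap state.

start=q0 accept=q3 q0-a->q1 q0-b->q0 q0-c->q0 q1-a->q2 q1-b->q0 q1-c->q0 q2-a->q3 q2-b->q0 q2-c->q0 q3-a->q3 q3-b->q3 q3-c->q3

States q0..q2 record the length of the longest prefix of `aaa` that matches the current input suffix. Reaching q3 means `aaa` has been seen, and we stay there forever. Accept from q3.
With 4 states:
        a   b   c  
>  q0   q1  q0  q0 
   q1   q2  q0  q0 
   q2   q3  q0  q0 
 * q3   q3  q3  q3 
(> = start, * = accepting)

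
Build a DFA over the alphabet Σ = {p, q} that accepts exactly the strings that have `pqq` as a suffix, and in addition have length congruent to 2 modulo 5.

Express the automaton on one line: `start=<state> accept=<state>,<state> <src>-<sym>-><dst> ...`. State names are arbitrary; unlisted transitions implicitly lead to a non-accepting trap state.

start=s0 accept=s7 s0-p->s1 s0-q->s1 s1-p->s2 s1-q->s2 s2-p->s3 s2-q->s3 s3-p->s4 s3-q->s4 s4-p->s5 s4-q->s0 s5-p->s1 s5-q->s6 s6-p->s2 s6-q->s7 s7-p->s3 s7-q->s3

Handle the two conditions separately and then intersect. The first has 4 states tracking how much of the suffix `pqq` has currently been matched; the second has 5 states tracking the input length modulo 5. A product state is a pair (one from each), accepting exactly when both do. After merging equivalent states the machine shrinks.
8 states suffice.
        p   q  
>  s0   s1  s1 
   s1   s2  s2 
   s2   s3  s3 
   s3   s4  s4 
   s4   s5  s0 
   s5   s1  s6 
   s6   s2  s7 
 * s7   s3  s3 
(> = start, * = accepting)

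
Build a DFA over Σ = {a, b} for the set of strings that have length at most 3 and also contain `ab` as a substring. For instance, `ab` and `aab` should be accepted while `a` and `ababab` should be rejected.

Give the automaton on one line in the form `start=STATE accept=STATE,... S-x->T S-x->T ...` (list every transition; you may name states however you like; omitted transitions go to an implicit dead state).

start=s0 accept=s4,s6 s0-a->s1 s0-b->s2 s1-a->s3 s1-b->s4 s2-a->s3 s2-b->s5 s3-a->s5 s3-b->s6 s4-a->s6 s4-b->s6 s5-a->s5 s5-b->s5 s6-a->s5 s6-b->s5

Handle the two conditions separately and then intersect. The first has 5 states tracking the input length, saturating at 4; the second has 3 states tracking whether and how much of `ab` has been seen. A product state is a pair (one from each), accepting exactly when both do. Equivalent product states are then merged.
With 7 states:
        a   b  
>  s0   s1  s2 
   s1   s3  s4 
   s2   s3  s5 
   s3   s5  s6 
 * s4   s6  s6 
   s5   s5  s5 
 * s6   s5  s5 
(> = start, * = accepting)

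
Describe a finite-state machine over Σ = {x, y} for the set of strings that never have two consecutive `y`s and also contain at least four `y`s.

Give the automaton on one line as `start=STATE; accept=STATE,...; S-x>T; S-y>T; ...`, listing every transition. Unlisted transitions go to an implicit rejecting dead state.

start=q0; accept=q11,q12,q13,q14; q0-x>q0; q0-y>q1; q1-x>q2; q1-y>q3; q2-x>q2; q2-y>q4; q3-x>q3; q3-y>q5; q4-x>q6; q4-y>q5; q5-x>q5; q5-y>q7; q6-x>q6; q6-y>q8; q7-x>q7; q7-y>q9; q8-x>q10; q8-y>q7; q9-x>q9; q9-y>q9; q10-x>q10; q10-y>q11; q11-x>q12; q11-y>q9; q12-x>q12; q12-y>q13; q13-x>q14; q13-y>q9; q14-x>q14; q14-y>q13

Build one automaton per condition and run them in lockstep. One (3 states) tracks partial matches of the forbidden pattern `yy`; the other (6 states) tracks the count of `y`s, saturating at 5. Each combined state is a pair, one component from each; accept when both components accept.
With 15 states:
          x    y  
>  q0     q0   q1 
   q1     q2   q3 
   q2     q2   q4 
   q3     q3   q5 
   q4     q6   q5 
   q5     q5   q7 
   q6     q6   q8 
   q7     q7   q9 
   q8    q10   q7 
   q9     q9   q9 
   q10   q10  q11 
 * q11   q12   q9 
 * q12   q12  q13 
 * q13   q14   q9 
 * q14   q14  q13 
(> = start, * = accepting)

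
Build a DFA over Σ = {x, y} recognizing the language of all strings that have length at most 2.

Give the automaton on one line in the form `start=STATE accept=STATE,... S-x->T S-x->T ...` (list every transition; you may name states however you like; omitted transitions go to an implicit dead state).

start=q0 accept=q0,q1,q2 q0-x->q1 q0-y->q1 q1-x->q2 q1-y->q2 q2-x->q3 q2-y->q3 q3-x->q3 q3-y->q3

We only need to distinguish lengths 0, 1, …, 2, and '>2'. Chain q0 → q1 → q2 → q3 on every symbol, with q3 looping. Accepting states: {q0, q1, q2}.
        x   y  
>* q0   q1  q1 
 * q1   q2  q2 
 * q2   q3  q3 
   q3   q3  q3 
(> = start, * = accepting)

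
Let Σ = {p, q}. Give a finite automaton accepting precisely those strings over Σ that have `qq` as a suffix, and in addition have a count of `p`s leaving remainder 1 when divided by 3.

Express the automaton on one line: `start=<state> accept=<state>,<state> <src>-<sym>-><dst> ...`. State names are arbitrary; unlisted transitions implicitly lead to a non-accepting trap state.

start=s0 accept=s4 s0-p->s1 s0-q->s0 s1-p->s2 s1-q->s3 s2-p->s0 s2-q->s2 s3-p->s2 s3-q->s4 s4-p->s2 s4-q->s4

Build one automaton per condition and run them in lockstep. The first has 3 states tracking how much of the suffix `qq` has currently been matched; the second has 3 states tracking the count of `p`s modulo 3. A product state is a pair (one from each), accepting exactly when both do. After merging equivalent states the machine shrinks.
A 5-state machine:
        p   q  
>  s0   s1  s0 
   s1   s2  s3 
   s2   s0  s2 
   s3   s2  s4 
 * s4   s2  s4 
(> = start, * = accepting)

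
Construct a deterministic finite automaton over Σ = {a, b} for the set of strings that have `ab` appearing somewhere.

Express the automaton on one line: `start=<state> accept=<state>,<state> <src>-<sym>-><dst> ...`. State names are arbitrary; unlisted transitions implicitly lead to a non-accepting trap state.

start=S0 accept=S2 S0-a->S1 S0-b->S0 S1-a->S1 S1-b->S2 S2-a->S2 S2-b->S2

States S0..S1 record the length of the longest prefix of `ab` that matches the current input suffix. Reaching S2 means `ab` has been seen, and we stay there forever. Accept from S2.
        a   b  
>  S0   S1  S0 
   S1   S1  S2 
 * S2   S2  S2 
(> = start, * = accepting)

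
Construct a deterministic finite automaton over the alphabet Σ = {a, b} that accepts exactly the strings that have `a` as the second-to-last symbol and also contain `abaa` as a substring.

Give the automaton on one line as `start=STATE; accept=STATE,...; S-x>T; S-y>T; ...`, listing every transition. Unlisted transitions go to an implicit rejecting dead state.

start=s0; accept=s4,s5; s0-a>s1; s0-b>s0; s1-a>s1; s1-b>s2; s2-a>s3; s2-b>s0; s3-a>s4; s3-b>s2; s4-a>s4; s4-b>s5; s5-a>s6; s5-b>s7; s6-a>s4; s6-b>s5; s7-a>s6; s7-b>s7

Handle the two conditions separately and then intersect. One (7 states) tracks the last 2 symbols read; the other (5 states) tracks whether and how much of `abaa` has been seen. Each combined state is a pair, one component from each; accept when both components accept. Equivalent product states are then merged.
With 8 states:
        a   b  
>  s0   s1  s0 
   s1   s1  s2 
   s2   s3  s0 
   s3   s4  s2 
 * s4   s4  s5 
 * s5   s6  s7 
   s6   s4  s5 
   s7   s6  s7 
(> = start, * = accepting)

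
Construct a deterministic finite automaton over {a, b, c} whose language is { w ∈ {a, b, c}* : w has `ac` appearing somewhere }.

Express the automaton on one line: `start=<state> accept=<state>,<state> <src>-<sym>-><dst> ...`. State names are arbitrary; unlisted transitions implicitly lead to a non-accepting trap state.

start=S0 accept=S2 S0-a->S1 S0-b->S0 S0-c->S0 S1-a->S1 S1-b->S0 S1-c->S2 S2-a->S2 S2-b->S2 S2-c->S2

Track how much of `ac` has been matched so far: state S0 is no progress, S2 is the absorbing accept state reached once `ac` has occurred. Intermediate states record partial matches; on a mismatch, fall back to the longest reusable overlap.
3 states suffice.
        a   b   c  
>  S0   S1  S0  S0 
   S1   S1  S0  S2 
 * S2   S2  S2  S2 
(> = start, * = accepting)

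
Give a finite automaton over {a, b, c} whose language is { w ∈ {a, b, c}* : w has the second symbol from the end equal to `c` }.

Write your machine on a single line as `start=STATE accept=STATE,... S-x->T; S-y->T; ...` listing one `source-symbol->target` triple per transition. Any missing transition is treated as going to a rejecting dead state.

start=q0; accept=q10,q11,q12; q0-a->q1; q0-b->q2; q0-c->q3; q1-a->q4; q1-b->q5; q1-c->q6; q2-a->q7; q2-b->q8; q2-c->q9; q3-a->q10; q3-b->q11; q3-c->q12; q4-a->q4; q4-b->q5; q4-c->q6; q5-a->q7; q5-b->q8; q5-c->q9; q6-a->q10; q6-b->q11; q6-c->q12; q7-a->q4; q7-b->q5; q7-c->q6; q8-a->q7; q8-b->q8; q8-c->q9; q9-a->q10; q9-b->q11; q9-c->q12; q10-a->q4; q10-b->q5; q10-c->q6; q11-a->q7; q11-b->q8; q11-c->q9; q12-a->q10; q12-b->q11; q12-c->q12

A DFA must remember the last 2 symbols (since which symbol is second-to-last isn't known until the input ends). Use one state per possible window of the last ≤2 symbols; accept from those whose window starts with `c`.
With 13 states:
          a    b    c  
>  q0     q1   q2   q3 
   q1     q4   q5   q6 
   q2     q7   q8   q9 
   q3    q10  q11  q12 
   q4     q4   q5   q6 
   q5     q7   q8   q9 
   q6    q10  q11  q12 
   q7     q4   q5   q6 
   q8     q7   q8   q9 
   q9    q10  q11  q12 
 * q10    q4   q5   q6 
 * q11    q7   q8   q9 
 * q12   q10  q11  q12 
(> = start, * = accepting)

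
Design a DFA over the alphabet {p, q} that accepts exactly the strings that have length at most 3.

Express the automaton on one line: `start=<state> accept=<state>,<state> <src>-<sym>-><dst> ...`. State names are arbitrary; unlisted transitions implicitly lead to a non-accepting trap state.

start=S0 accept=S0,S1,S2,S3 S0-p->S1 S0-q->S1 S1-p->S2 S1-q->S2 S2-p->S3 S2-q->S3 S3-p->S4 S3-q->S4 S4-p->S4 S4-q->S4

We only need to distinguish lengths 0, 1, …, 3, and '>3'. Chain S0 → S1 → S2 → S3 → S4 on every symbol, with S4 looping. Accepting states: {S0, S1, S2, S3}.
        p   q  
>* S0   S1  S1 
 * S1   S2  S2 
 * S2   S3  S3 
 * S3   S4  S4 
   S4   S4  S4 
(> = start, * = accepting)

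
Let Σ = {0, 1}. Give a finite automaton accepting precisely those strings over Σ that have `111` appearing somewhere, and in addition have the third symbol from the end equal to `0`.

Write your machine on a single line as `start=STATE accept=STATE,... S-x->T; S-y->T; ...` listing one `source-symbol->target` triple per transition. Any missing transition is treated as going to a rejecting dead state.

Build one automaton per condition and run them in lockstep. The first has 4 states tracking whether and how much of `111` has been seen; the second has 15 states tracking the last 3 symbols read. A product state is a pair (one from each), accepting exactly when both do. Equivalent product states are then merged.
An 11-state machine:
          0    1  
>  S0     S0   S1 
   S1     S0   S2 
   S2     S0   S3 
   S3     S4   S3 
   S4     S5   S6 
   S5     S7   S8 
   S6     S9  S10 
 * S7     S7   S8 
 * S8     S9  S10 
 * S9     S5   S6 
 * S10    S4   S3 
(> = start, * = accepting)

start=S0; accept=S7,S8,S9,S10; S0-0->S0; S0-1->S1; S1-0->S0; S1-1->S2; S2-0->S0; S2-1->S3; S3-0->S4; S3-1->S3; S4-0->S5; S4-1->S6; S5-0->S7; S5-1->S8; S6-0->S9; S6-1->S10; S7-0->S7; S7-1->S8; S8-0->S9; S8-1->S10; S9-0->S5; S9-1->S6; S10-0->S4; S10-1->S3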